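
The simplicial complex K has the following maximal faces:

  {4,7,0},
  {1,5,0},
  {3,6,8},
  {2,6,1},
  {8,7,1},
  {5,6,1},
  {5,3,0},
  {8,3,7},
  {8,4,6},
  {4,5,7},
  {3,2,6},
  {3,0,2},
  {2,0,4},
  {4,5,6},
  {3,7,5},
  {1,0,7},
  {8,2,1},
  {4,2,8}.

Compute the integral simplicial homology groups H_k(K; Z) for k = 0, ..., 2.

We work with the vertex ordering 0 < 1 < 2 < 3 < 4 < 5 < 6 < 7 < 8. The simplices of K, each written with vertices in increasing order, are:

  0-simplices (9): [0], [1], [2], [3], [4], [5], [6], [7], [8]
  1-simplices (27): (27 of them)
  2-simplices (18): [0,1,5], [0,1,7], [0,2,3], [0,2,4], [0,3,5], [0,4,7], [1,2,6], [1,2,8], [1,5,6], [1,7,8], [2,3,6], [2,4,8], [3,5,7], [3,6,8], [3,7,8], [4,5,6], [4,5,7], [4,6,8]

giving chain groups C_0 ≅ Z^9, C_1 ≅ Z^27, C_2 ≅ Z^18.

∂_1: C_1 → C_0 maps an edge to its endpoints' difference, ∂[p,q] = q − p. For instance
  ∂[0,3] = [3] − [0].
As a 9×27 matrix over Z this has rank 8, with invariant factors (1,1,1,1,1,1,1,1).

Boundary ∂_2: C_2 → C_1 acts by ∂[p,q,r] = [q,r] − [p,r] + [p,q]. For instance
  ∂[0,2,3] = [2,3] − [0,3] + [0,2],
  ∂[0,4,7] = [4,7] − [0,7] + [0,4].
As a 27×18 matrix over Z this has rank 18, with invariant factors (1,1,1,1,1,1,1,1,1,1,1,1,1,1,1,1,1,2).

Computing H_k = (kernel of ∂_k) / (image of ∂_{k+1}):

  H_0: rank C_0 − rank ∂_1 = 9 − 8 = 1, and the invariant factors of ∂_1 are all 1, so H_0 = Z.
  H_1: rank ker ∂_1 − rank ∂_2 = (27 − 8) − 18 = 1, and ∂_2 has invariant factor 2 > 1, so H_1 = Z × Z/2.
  H_2: rank ker ∂_2 − rank ∂_3 = (18 − 18) − 0 = 0, and there is no ∂_3, so H_2 = 0.

(K is a triangulation of the Klein bottle.)

H_0 ≅ Z,  H_1 ≅ Z × Z/2,  H_2 = 0.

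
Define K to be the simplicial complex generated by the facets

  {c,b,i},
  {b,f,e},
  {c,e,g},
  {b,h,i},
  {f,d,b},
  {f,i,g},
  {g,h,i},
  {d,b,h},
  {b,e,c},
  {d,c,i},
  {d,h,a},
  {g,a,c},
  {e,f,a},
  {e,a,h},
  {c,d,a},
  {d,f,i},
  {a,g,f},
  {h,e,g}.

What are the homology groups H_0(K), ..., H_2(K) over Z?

Fix the vertex order a < b < c < d < e < f < g < h < i and write every simplex with vertices in increasing order. Then dim K = 2 and the simplices of K are:

  0-simplices (9): a, b, c, d, e, f, g, h, i
  1-simplices (27): ac, ad, ae, af, ag, ah, bc, bd, be, bf, bh, bi, cd, ce, cg, ci, df, dh, di, ef, eg, eh, fg, fi, gh, gi, hi
  2-simplices (18): acd, acg, adh, aef, aeh, afg, bce, bci, bdf, bdh, bef, bhi, cdi, ceg, dfi, egh, fgi, ghi

so the chain groups are C_0 ≅ Z^9, C_1 ≅ Z^27, C_2 ≅ Z^18.

∂_1: C_1 → C_0 maps an edge to its endpoints' difference, ∂[p,q] = q − p.
The 9×27 boundary matrix has rank 8 and Smith normal form diag(1,1,1,1,1,1,1,1).

The boundary map ∂_2: C_2 → C_1 acts by ∂[p,q,r] = [q,r] − [p,r] + [p,q]. For instance
  ∂dfi = fi − di + df,
  ∂fgi = gi − fi + fg.
The resulting 27×18 matrix has rank 18, and its Smith normal form has invariant factors (1,1,1,1,1,1,1,1,1,1,1,1,1,1,1,1,1,2).

From H_k ≅ ker(∂_k) / im(∂_{k+1}) we obtain:

  H_0: rank C_0 − rank ∂_1 = 9 − 8 = 1, and the invariant factors of ∂_1 are all 1, so H_0 ≅ Z.
  H_1: rank ker ∂_1 − rank ∂_2 = (27 − 8) − 18 = 1, and ∂_2 has invariant factor 2 > 1, so H_1 ≅ Z ⊕ Z/2.
  H_2: rank ker ∂_2 − rank ∂_3 = (18 − 18) − 0 = 0, and there is no ∂_3, so H_2 ≅ 0.

As a check, the Euler characteristic is 9 − 27 + 18 = 0, which agrees with 1 − 1 + 0 = 0.
(K is a triangulation of the Klein bottle.)

H_0 = Z,  H_1 = Z ⊕ Z/2,  H_2 = 0.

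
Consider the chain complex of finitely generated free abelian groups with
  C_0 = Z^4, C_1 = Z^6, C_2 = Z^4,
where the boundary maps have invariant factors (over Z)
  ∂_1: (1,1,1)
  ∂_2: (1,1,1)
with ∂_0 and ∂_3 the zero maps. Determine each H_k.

H_0 = Z,  H_1 = 0,  H_2 = Z.

H_0: b_0 = 4 − 0 − 3 = 1; torsion from ∂_1 factors > 1: none. So H_0 = Z.
H_1: b_1 = 6 − 3 − 3 = 0; torsion from ∂_2 factors > 1: none. So H_1 = 0.
H_2: b_2 = 4 − 3 − 0 = 1; torsion from ∂_3 factors > 1: none. So H_2 = Z.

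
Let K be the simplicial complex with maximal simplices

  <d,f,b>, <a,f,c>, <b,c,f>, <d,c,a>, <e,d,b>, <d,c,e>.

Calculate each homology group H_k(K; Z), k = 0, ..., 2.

H_0 = Z,  H_1 = Z,  H_2 = 0.

Order the vertices as a < b < c < d < e < f. Listing each simplex with vertices in this order, K has dimension 2 with simplices:

  0-simplices (6): a, b, c, d, e, f
  1-simplices (12): ac, ad, af, bc, bd, be, bf, cd, ce, cf, de, df
  2-simplices (6): acd, acf, bcf, bde, bdf, cde

Hence C_0 ≅ Z^6, C_1 ≅ Z^12, C_2 ≅ Z^6.

Boundary ∂_1: C_1 → C_0 maps an edge to its endpoints' difference, ∂[p,q] = q − p. For instance
  ∂ac = c − a.
The 6×12 boundary matrix has rank 5 and Smith normal form diag(1,1,1,1,1).

Boundary ∂_2: C_2 → C_1 acts by ∂[p,q,r] = [q,r] − [p,r] + [p,q]. For instance
  ∂cde = de − ce + cd,
  ∂acf = cf − af + ac.
The 12×6 boundary matrix has rank 6 and Smith normal form diag(1,1,1,1,1,1).

Now H_k = ker ∂_k / im ∂_{k+1}, so:

  H_0: rank C_0 − rank ∂_1 = 6 − 5 = 1, and the invariant factors of ∂_1 are all 1, so H_0 ≅ Z.
  H_1: rank ker ∂_1 − rank ∂_2 = (12 − 5) − 6 = 1, and the invariant factors of ∂_2 are all 1, so H_1 ≅ Z.
  H_2: rank ker ∂_2 − rank ∂_3 = (6 − 6) − 0 = 0, and there is no ∂_3, so H_2 ≅ 0.

(K is a triangulation of the cylinder S^1 x I.)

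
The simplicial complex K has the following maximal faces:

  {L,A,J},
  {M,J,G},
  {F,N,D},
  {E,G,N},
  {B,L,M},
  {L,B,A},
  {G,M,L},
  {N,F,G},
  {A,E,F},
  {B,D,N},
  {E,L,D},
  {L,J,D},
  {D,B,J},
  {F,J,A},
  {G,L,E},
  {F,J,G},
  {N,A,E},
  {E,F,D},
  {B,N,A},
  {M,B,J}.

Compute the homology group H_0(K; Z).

Order the vertices as A < B < D < E < F < G < J < L < M < N. Listing each simplex with vertices in this order, K has dimension 2 with simplices:

  0-simplices (10): A, B, D, E, F, G, J, L, M, N
  1-simplices (30): AB, AE, AF, AJ, AL, AN, BD, BJ, BL, BM, BN, DE, DF, DJ, DL, DN, EF, EG, EL, EN, FG, FJ, FN, GJ, GL, GM, GN, JL, JM, LM
  2-simplices (20): ABL, ABN, AEF, AEN, AFJ, AJL, BDJ, BDN, BJM, BLM, DEF, DEL, DFN, DJL, EGL, EGN, FGJ, FGN, GJM, GLM

so the chain groups are C_0 ≅ Z^10, C_1 ≅ Z^30, C_2 ≅ Z^20.

Boundary ∂_1: C_1 → C_0 sends each edge [p,q] (with p < q) to q − p. For instance
  ∂AJ = J − A.
The 10×30 boundary matrix has rank 9 and Smith normal form diag(1,1,1,1,1,1,1,1,1).

∂_2: C_2 → C_1 acts by ∂[p,q,r] = [q,r] − [p,r] + [p,q]. For instance
  ∂ABL = BL − AL + AB,
  ∂GJM = JM − GM + GJ.
The resulting 30×20 matrix has rank 20, and its Smith normal form has invariant factors (1,1,1,1,1,1,1,1,1,1,1,1,1,1,1,1,1,1,1,2).

Now H_k = ker ∂_k / im ∂_{k+1}, so:

  H_0: rank C_0 − rank ∂_1 = 10 − 9 = 1, and the invariant factors of ∂_1 are all 1, so H_0 ≅ Z.

H_0 = Z.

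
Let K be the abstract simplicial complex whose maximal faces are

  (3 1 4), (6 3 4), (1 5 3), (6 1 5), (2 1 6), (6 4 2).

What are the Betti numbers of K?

K has 6 vertices, 12 edges, 6 triangles.
rank ∂_0 = 0, rank ∂_1 = 5 ⇒ b_0 = 6 − 0 − 5 = 1; all invariant factors of ∂_1 are 1 so no torsion. So H_0 ≅ Z.
rank ∂_1 = 5, rank ∂_2 = 6 ⇒ b_1 = 12 − 5 − 6 = 1; all invariant factors of ∂_2 are 1 so no torsion. So H_1 ≅ Z.
rank ∂_2 = 6, rank ∂_3 = 0 ⇒ b_2 = 6 − 6 − 0 = 0. So H_2 ≅ 0.

b_0 = 1, b_1 = 1, b_2 = 0.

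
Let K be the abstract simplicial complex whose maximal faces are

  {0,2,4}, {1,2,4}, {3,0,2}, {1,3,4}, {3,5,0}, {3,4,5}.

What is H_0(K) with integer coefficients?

H_0 = Z.

We work with the vertex ordering 0 < 1 < 2 < 3 < 4 < 5. The simplices of K, each written with vertices in increasing order, are:

  0-simplices (6): [0], [1], [2], [3], [4], [5]
  1-simplices (12): [0,2], [0,3], [0,4], [0,5], [1,2], [1,3], [1,4], [2,3], [2,4], [3,4], [3,5], [4,5]
  2-simplices (6): [0,2,3], [0,2,4], [0,3,5], [1,2,4], [1,3,4], [3,4,5]

so the chain groups are C_0 ≅ Z^6, C_1 ≅ Z^12, C_2 ≅ Z^6.

The boundary map ∂_1: C_1 → C_0 maps an edge to its endpoints' difference, ∂[p,q] = q − p. For instance
  ∂[0,5] = [5] − [0].
The 6×12 boundary matrix has rank 5 and Smith normal form diag(1,1,1,1,1).

Boundary ∂_2: C_2 → C_1 maps a triangle to the signed sum of its edges. For instance
  ∂[3,4,5] = [4,5] − [3,5] + [3,4],
  ∂[1,3,4] = [3,4] − [1,4] + [1,3].
The resulting 12×6 matrix has rank 6, and its Smith normal form has invariant factors (1,1,1,1,1,1).

Computing H_k = (kernel of ∂_k) / (image of ∂_{k+1}):

  H_0: rank C_0 − rank ∂_1 = 6 − 5 = 1, and the invariant factors of ∂_1 are all 1, so H_0 = Z.

(K is a triangulation of the cylinder S^1 x I.)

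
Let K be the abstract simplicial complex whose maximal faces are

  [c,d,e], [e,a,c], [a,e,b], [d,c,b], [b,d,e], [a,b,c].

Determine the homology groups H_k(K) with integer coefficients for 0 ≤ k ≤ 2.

H_0 ≅ Z,  H_1 = 0,  H_2 ≅ Z.

Fix the vertex order a < b < c < d < e and write every simplex with vertices in increasing order. Then dim K = 2 and the simplices of K are:

  0-simplices (5): a, b, c, d, e
  1-simplices (9): ab, ac, ae, bc, bd, be, cd, ce, de
  2-simplices (6): abc, abe, ace, bcd, bde, cde

so the chain groups are C_0 ≅ Z^5, C_1 ≅ Z^9, C_2 ≅ Z^6.

∂_1: C_1 → C_0 maps an edge to its endpoints' difference, ∂[p,q] = q − p. For instance
  ∂de = e − d.
The 5×9 boundary matrix has rank 4 and Smith normal form diag(1,1,1,1).

Boundary ∂_2: C_2 → C_1 maps a triangle to the signed sum of its edges. For instance
  ∂cde = de − ce + cd,
  ∂abe = be − ae + ab.
The 9×6 boundary matrix has rank 5 and Smith normal form diag(1,1,1,1,1).

From H_k ≅ ker(∂_k) / im(∂_{k+1}) we obtain:

  H_0: rank C_0 − rank ∂_1 = 5 − 4 = 1, and the invariant factors of ∂_1 are all 1, so H_0 ≅ Z.
  H_1: rank ker ∂_1 − rank ∂_2 = (9 − 4) − 5 = 0, and the invariant factors of ∂_2 are all 1, so H_1 ≅ 0.
  H_2: rank ker ∂_2 − rank ∂_3 = (6 − 5) − 0 = 1, and there is no ∂_3, so H_2 ≅ Z.

As a check, the Euler characteristic is 5 − 9 + 6 = 2, which agrees with 1 − 0 + 1 = 2.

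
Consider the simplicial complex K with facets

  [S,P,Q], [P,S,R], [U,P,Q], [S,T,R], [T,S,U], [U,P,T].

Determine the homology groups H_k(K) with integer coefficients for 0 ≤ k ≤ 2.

Order the vertices as P < Q < R < S < T < U. Listing each simplex with vertices in this order, K has dimension 2 with simplices:

  0-simplices (6): P, Q, R, S, T, U
  1-simplices (12): PQ, PR, PS, PT, PU, QS, QU, RS, RT, ST, SU, TU
  2-simplices (6): PQS, PQU, PRS, PTU, RST, STU

Hence C_0 ≅ Z^6, C_1 ≅ Z^12, C_2 ≅ Z^6.

Boundary ∂_1: C_1 → C_0 is given by ∂[p,q] = [q] − [p]. For instance
  ∂PR = R − P.
As a 6×12 matrix over Z this has rank 5, with invariant factors (1,1,1,1,1).

∂_2: C_2 → C_1 sends each 2-simplex [p,q,r] to [q,r] − [p,r] + [p,q]. For instance
  ∂PRS = RS − PS + PR,
  ∂STU = TU − SU + ST.
The 12×6 boundary matrix has rank 6 and Smith normal form diag(1,1,1,1,1,1).

Reading off H_k = ker ∂_k / im ∂_{k+1}:

  H_0: rank C_0 − rank ∂_1 = 6 − 5 = 1, and the invariant factors of ∂_1 are all 1, so H_0 ≅ Z.
  H_1: rank ker ∂_1 − rank ∂_2 = (12 − 5) − 6 = 1, and the invariant factors of ∂_2 are all 1, so H_1 ≅ Z.
  H_2: rank ker ∂_2 − rank ∂_3 = (6 − 6) − 0 = 0, and there is no ∂_3, so H_2 ≅ 0.

As a check, the Euler characteristic is 6 − 12 + 6 = 0, which agrees with 1 − 1 + 0 = 0.

H_0 = Z,  H_1 = Z,  H_2 = 0.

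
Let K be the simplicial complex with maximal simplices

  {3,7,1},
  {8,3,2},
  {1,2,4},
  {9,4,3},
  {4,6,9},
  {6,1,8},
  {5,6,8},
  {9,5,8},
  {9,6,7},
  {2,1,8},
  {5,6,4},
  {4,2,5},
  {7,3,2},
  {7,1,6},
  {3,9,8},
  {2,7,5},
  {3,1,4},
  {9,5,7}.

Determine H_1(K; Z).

Fix the vertex order 1 < 2 < 3 < 4 < 5 < 6 < 7 < 8 < 9 and write every simplex with vertices in increasing order. Then dim K = 2 and the simplices of K are:

  0-simplices (9): [1], [2], [3], [4], [5], [6], [7], [8], [9]
  1-simplices (27): (27 of them)
  2-simplices (18): [1,2,4], [1,2,8], [1,3,4], [1,3,7], [1,6,7], [1,6,8], [2,3,7], [2,3,8], [2,4,5], [2,5,7], [3,4,9], [3,8,9], [4,5,6], [4,6,9], [5,6,8], [5,7,9], [5,8,9], [6,7,9]

Hence C_0 ≅ Z^9, C_1 ≅ Z^27, C_2 ≅ Z^18.

The boundary map ∂_1: C_1 → C_0 sends each edge [p,q] (with p < q) to q − p. For instance
  ∂[5,9] = [9] − [5].
The resulting 9×27 matrix has rank 8, and its Smith normal form has invariant factors (1,1,1,1,1,1,1,1).

∂_2: C_2 → C_1 sends each 2-simplex [p,q,r] to [q,r] − [p,r] + [p,q]. For instance
  ∂[5,6,8] = [6,8] − [5,8] + [5,6],
  ∂[5,7,9] = [7,9] − [5,9] + [5,7].
The resulting 27×18 matrix has rank 18, and its Smith normal form has invariant factors (1,1,1,1,1,1,1,1,1,1,1,1,1,1,1,1,1,2).

Now H_k = ker ∂_k / im ∂_{k+1}, so:

  H_1: rank ker ∂_1 − rank ∂_2 = (27 − 8) − 18 = 1, and ∂_2 has invariant factor 2 > 1, so H_1 ≅ Z × Z/2.

H_1 = Z × Z/2.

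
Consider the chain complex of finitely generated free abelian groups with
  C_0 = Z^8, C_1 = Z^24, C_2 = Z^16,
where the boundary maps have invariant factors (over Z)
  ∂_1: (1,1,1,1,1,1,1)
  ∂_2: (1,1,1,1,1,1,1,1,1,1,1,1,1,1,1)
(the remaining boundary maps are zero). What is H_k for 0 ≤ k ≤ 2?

H_0 ≅ Z,  H_1 ≅ Z^2,  H_2 ≅ Z.

H_0: b_0 = 8 − 0 − 7 = 1; torsion from ∂_1 factors > 1: none. So H_0 ≅ Z.
H_1: b_1 = 24 − 7 − 15 = 2; torsion from ∂_2 factors > 1: none. So H_1 ≅ Z^2.
H_2: b_2 = 16 − 15 − 0 = 1; torsion from ∂_3 factors > 1: none. So H_2 ≅ Z.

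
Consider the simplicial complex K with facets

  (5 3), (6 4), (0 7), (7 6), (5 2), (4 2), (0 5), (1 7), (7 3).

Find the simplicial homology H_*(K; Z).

H_0 ≅ Z,  H_1 ≅ Z^2.

Order the vertices as 0 < 1 < 2 < 3 < 4 < 5 < 6 < 7. Listing each simplex with vertices in this order, K has dimension 1 with simplices:

  0-simplices (8): [0], [1], [2], [3], [4], [5], [6], [7]
  1-simplices (9): [0,5], [0,7], [1,7], [2,4], [2,5], [3,5], [3,7], [4,6], [6,7]

giving chain groups C_0 ≅ Z^8, C_1 ≅ Z^9.

Boundary ∂_1: C_1 → C_0 maps an edge to its endpoints' difference, ∂[p,q] = q − p.
As a 8×9 matrix over Z this has rank 7, with invariant factors (1,1,1,1,1,1,1).

Now H_k = ker ∂_k / im ∂_{k+1}, so:

  H_0: rank C_0 − rank ∂_1 = 8 − 7 = 1, and the invariant factors of ∂_1 are all 1, so H_0 = Z.
  H_1: rank ker ∂_1 − rank ∂_2 = (9 − 7) − 0 = 2, and there is no ∂_2, so H_1 = Z^2.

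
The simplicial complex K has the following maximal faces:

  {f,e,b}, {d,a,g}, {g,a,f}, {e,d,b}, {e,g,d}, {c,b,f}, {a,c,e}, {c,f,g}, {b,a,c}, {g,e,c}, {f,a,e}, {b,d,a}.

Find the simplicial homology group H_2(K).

Fix the vertex order a < b < c < d < e < f < g and write every simplex with vertices in increasing order. Then dim K = 2 and the simplices of K are:

  0-simplices (7): a, b, c, d, e, f, g
  1-simplices (18): ab, ac, ad, ae, af, ag, bc, bd, be, bf, ce, cf, cg, de, dg, ef, eg, fg
  2-simplices (12): abc, abd, ace, adg, aef, afg, bcf, bde, bef, ceg, cfg, deg

Hence C_0 ≅ Z^7, C_1 ≅ Z^18, C_2 ≅ Z^12.

∂_1: C_1 → C_0 maps an edge to its endpoints' difference, ∂[p,q] = q − p. For instance
  ∂af = f − a.
The 7×18 boundary matrix has rank 6 and Smith normal form diag(1,1,1,1,1,1).

The boundary map ∂_2: C_2 → C_1 maps a triangle to the signed sum of its edges. For instance
  ∂deg = eg − dg + de,
  ∂ceg = eg − cg + ce.
The 18×12 boundary matrix has rank 12 and Smith normal form diag(1,1,1,1,1,1,1,1,1,1,1,2).

Now H_k = ker ∂_k / im ∂_{k+1}, so:

  H_2: rank ker ∂_2 − rank ∂_3 = (12 − 12) − 0 = 0, and there is no ∂_3, so H_2 ≅ 0.

(K is a triangulation of the real projective plane RP^2.)

H_2 = 0.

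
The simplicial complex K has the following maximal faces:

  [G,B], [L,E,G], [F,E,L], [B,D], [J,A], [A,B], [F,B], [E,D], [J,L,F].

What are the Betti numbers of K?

We work with the vertex ordering A < B < D < E < F < G < J < L. The simplices of K, each written with vertices in increasing order, are:

  0-simplices (8): A, B, D, E, F, G, J, L
  1-simplices (13): AB, AJ, BD, BF, BG, DE, EF, EG, EL, FJ, FL, GL, JL
  2-simplices (3): EFL, EGL, FJL

giving chain groups C_0 ≅ Z^8, C_1 ≅ Z^13, C_2 ≅ Z^3.

Boundary ∂_1: C_1 → C_0 is given by ∂[p,q] = [q] − [p].
The resulting 8×13 matrix has rank 7, and its Smith normal form has invariant factors (1,1,1,1,1,1,1).

Boundary ∂_2: C_2 → C_1 maps a triangle to the signed sum of its edges. For instance
  ∂EGL = GL − EL + EG,
  ∂FJL = JL − FL + FJ.
The 13×3 boundary matrix has rank 3 and Smith normal form diag(1,1,1).

Computing H_k = (kernel of ∂_k) / (image of ∂_{k+1}):

  H_0: rank C_0 − rank ∂_1 = 8 − 7 = 1, and the invariant factors of ∂_1 are all 1, so H_0 ≅ Z.
  H_1: rank ker ∂_1 − rank ∂_2 = (13 − 7) − 3 = 3, and the invariant factors of ∂_2 are all 1, so H_1 ≅ Z^3.
  H_2: rank ker ∂_2 − rank ∂_3 = (3 − 3) − 0 = 0, and there is no ∂_3, so H_2 ≅ 0.

As a check, the Euler characteristic is 8 − 13 + 3 = -2, which agrees with 1 − 3 + 0 = -2.

Hence the Betti numbers are b_0 = 1, b_1 = 3, b_2 = 0.

b_0 = 1, b_1 = 3, b_2 = 0.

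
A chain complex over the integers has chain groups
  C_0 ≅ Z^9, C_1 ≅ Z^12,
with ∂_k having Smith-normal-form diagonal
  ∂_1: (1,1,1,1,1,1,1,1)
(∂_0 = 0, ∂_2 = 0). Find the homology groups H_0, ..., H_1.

H_0 ≅ Z,  H_1 ≅ Z^4.

H_0: b_0 = 9 − 0 − 8 = 1; torsion from ∂_1 factors > 1: none. So H_0 ≅ Z.
H_1: b_1 = 12 − 8 − 0 = 4; torsion from ∂_2 factors > 1: none. So H_1 ≅ Z^4.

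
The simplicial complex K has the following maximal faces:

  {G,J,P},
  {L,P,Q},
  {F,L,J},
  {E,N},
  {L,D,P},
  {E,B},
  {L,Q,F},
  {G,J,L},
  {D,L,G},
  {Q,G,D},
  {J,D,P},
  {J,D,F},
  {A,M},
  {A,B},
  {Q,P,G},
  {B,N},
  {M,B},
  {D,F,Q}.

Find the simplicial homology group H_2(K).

H_2 ≅ 0.

Take the total order A < B < D < E < F < G < J < L < M < N < P < Q on the vertex set. Then K (dimension 2) consists of the simplices:

  0-simplices (12): A, B, D, E, F, G, J, L, M, N, P, Q
  1-simplices (24): AB, AM, BE, BM, BN, DF, DG, DJ, DL, DP, DQ, EN, FJ, FL, FQ, GJ, GL, GP, GQ, JL, JP, LP, LQ, PQ
  2-simplices (12): DFJ, DFQ, DGL, DGQ, DJP, DLP, FJL, FLQ, GJL, GJP, GPQ, LPQ

Hence C_0 ≅ Z^12, C_1 ≅ Z^24, C_2 ≅ Z^12.

∂_1: C_1 → C_0 sends each edge [p,q] (with p < q) to q − p. For instance
  ∂AM = M − A.
This gives a 12×24 integer matrix of rank 10; reducing to Smith normal form yields diagonal entries (1,1,1,1,1,1,1,1,1,1).

The boundary map ∂_2: C_2 → C_1 maps a triangle to the signed sum of its edges. For instance
  ∂LPQ = PQ − LQ + LP,
  ∂GJP = JP − GP + GJ.
The 24×12 boundary matrix has rank 12 and Smith normal form diag(1,1,1,1,1,1,1,1,1,1,1,2).

Now H_k = ker ∂_k / im ∂_{k+1}, so:

  H_2: rank ker ∂_2 − rank ∂_3 = (12 − 12) − 0 = 0, and there is no ∂_3, so H_2 = 0.

(K is a triangulation of the disjoint union of the real projective plane RP^2 and a wedge of 2 circles.)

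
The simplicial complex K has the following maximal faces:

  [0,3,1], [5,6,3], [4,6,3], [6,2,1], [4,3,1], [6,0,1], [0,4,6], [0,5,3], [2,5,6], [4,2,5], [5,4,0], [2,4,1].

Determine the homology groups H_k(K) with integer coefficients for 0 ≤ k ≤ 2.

We work with the vertex ordering 0 < 1 < 2 < 3 < 4 < 5 < 6. The simplices of K, each written with vertices in increasing order, are:

  0-simplices (7): [0], [1], [2], [3], [4], [5], [6]
  1-simplices (18): [0,1], [0,3], [0,4], [0,5], [0,6], [1,2], [1,3], [1,4], [1,6], [2,4], [2,5], [2,6], [3,4], [3,5], [3,6], [4,5], [4,6], [5,6]
  2-simplices (12): [0,1,3], [0,1,6], [0,3,5], [0,4,5], [0,4,6], [1,2,4], [1,2,6], [1,3,4], [2,4,5], [2,5,6], [3,4,6], [3,5,6]

so the chain groups are C_0 ≅ Z^7, C_1 ≅ Z^18, C_2 ≅ Z^12.

The boundary map ∂_1: C_1 → C_0 sends each edge [p,q] (with p < q) to q − p. For instance
  ∂[1,4] = [4] − [1].
This gives a 7×18 integer matrix of rank 6; reducing to Smith normal form yields diagonal entries (1,1,1,1,1,1).

Boundary ∂_2: C_2 → C_1 maps a triangle to the signed sum of its edges. For instance
  ∂[1,3,4] = [3,4] − [1,4] + [1,3],
  ∂[0,1,3] = [1,3] − [0,3] + [0,1].
The resulting 18×12 matrix has rank 12, and its Smith normal form has invariant factors (1,1,1,1,1,1,1,1,1,1,1,2).

Reading off H_k = ker ∂_k / im ∂_{k+1}:

  H_0: rank C_0 − rank ∂_1 = 7 − 6 = 1, and the invariant factors of ∂_1 are all 1, so H_0 ≅ Z.
  H_1: rank ker ∂_1 − rank ∂_2 = (18 − 6) − 12 = 0, and ∂_2 has invariant factor 2 > 1, so H_1 ≅ Z/2.
  H_2: rank ker ∂_2 − rank ∂_3 = (12 − 12) − 0 = 0, and there is no ∂_3, so H_2 ≅ 0.

As a check, the Euler characteristic is 7 − 18 + 12 = 1, which agrees with 1 − 0 + 0 = 1.

H_0 ≅ Z,  H_1 ≅ Z/2,  H_2 = 0.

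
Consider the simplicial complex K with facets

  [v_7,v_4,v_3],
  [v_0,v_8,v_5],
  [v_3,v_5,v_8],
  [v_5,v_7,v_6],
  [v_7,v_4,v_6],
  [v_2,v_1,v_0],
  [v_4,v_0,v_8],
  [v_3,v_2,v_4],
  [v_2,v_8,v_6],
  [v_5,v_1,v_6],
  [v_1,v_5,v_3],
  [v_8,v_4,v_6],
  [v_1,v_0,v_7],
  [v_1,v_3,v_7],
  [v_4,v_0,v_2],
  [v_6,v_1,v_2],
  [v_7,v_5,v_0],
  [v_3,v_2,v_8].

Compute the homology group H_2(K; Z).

H_2 ≅ 0.

Fix the vertex order v_0 < v_1 < v_2 < v_3 < v_4 < v_5 < v_6 < v_7 < v_8 and write every simplex with vertices in increasing order. Then dim K = 2 and the simplices of K are:

  0-simplices (9): [v_0], [v_1], [v_2], [v_3], [v_4], [v_5], [v_6], [v_7], [v_8]
  1-simplices (27): (27 of them)
  2-simplices (18): (18 of them)

giving chain groups C_0 ≅ Z^9, C_1 ≅ Z^27, C_2 ≅ Z^18.

∂_1: C_1 → C_0 sends each edge [p,q] (with p < q) to q − p.
This gives a 9×27 integer matrix of rank 8; reducing to Smith normal form yields diagonal entries (1,1,1,1,1,1,1,1).

Boundary ∂_2: C_2 → C_1 maps a triangle to the signed sum of its edges. For instance
  ∂[v_0,v_4,v_8] = [v_4,v_8] − [v_0,v_8] + [v_0,v_4],
  ∂[v_1,v_2,v_6] = [v_2,v_6] − [v_1,v_6] + [v_1,v_2].
As a 27×18 matrix over Z this has rank 18, with invariant factors (1,1,1,1,1,1,1,1,1,1,1,1,1,1,1,1,1,2).

Reading off H_k = ker ∂_k / im ∂_{k+1}:

  H_2: rank ker ∂_2 − rank ∂_3 = (18 − 18) − 0 = 0, and there is no ∂_3, so H_2 ≅ 0.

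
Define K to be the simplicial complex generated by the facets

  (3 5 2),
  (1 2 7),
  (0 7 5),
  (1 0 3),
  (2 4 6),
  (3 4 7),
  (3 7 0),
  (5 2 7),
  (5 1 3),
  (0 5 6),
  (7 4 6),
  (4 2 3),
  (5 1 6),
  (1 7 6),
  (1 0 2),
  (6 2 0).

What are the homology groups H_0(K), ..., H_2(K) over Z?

Order the vertices as 0 < 1 < 2 < 3 < 4 < 5 < 6 < 7. Listing each simplex with vertices in this order, K has dimension 2 with simplices:

  0-simplices (8): [0], [1], [2], [3], [4], [5], [6], [7]
  1-simplices (24): (24 of them)
  2-simplices (16): [0,1,2], [0,1,3], [0,2,6], [0,3,7], [0,5,6], [0,5,7], [1,2,7], [1,3,5], [1,5,6], [1,6,7], [2,3,4], [2,3,5], [2,4,6], [2,5,7], [3,4,7], [4,6,7]

Hence C_0 ≅ Z^8, C_1 ≅ Z^24, C_2 ≅ Z^16.

Boundary ∂_1: C_1 → C_0 sends each edge [p,q] (with p < q) to q − p.
This gives a 8×24 integer matrix of rank 7; reducing to Smith normal form yields diagonal entries (1,1,1,1,1,1,1).

∂_2: C_2 → C_1 maps a triangle to the signed sum of its edges. For instance
  ∂[1,5,6] = [5,6] − [1,6] + [1,5],
  ∂[2,3,5] = [3,5] − [2,5] + [2,3].
The 24×16 boundary matrix has rank 15 and Smith normal form diag(1,1,1,1,1,1,1,1,1,1,1,1,1,1,1).

Computing H_k = (kernel of ∂_k) / (image of ∂_{k+1}):

  H_0: rank C_0 − rank ∂_1 = 8 − 7 = 1, and the invariant factors of ∂_1 are all 1, so H_0 = Z.
  H_1: rank ker ∂_1 − rank ∂_2 = (24 − 7) − 15 = 2, and the invariant factors of ∂_2 are all 1, so H_1 = Z^2.
  H_2: rank ker ∂_2 − rank ∂_3 = (16 − 15) − 0 = 1, and there is no ∂_3, so H_2 = Z.

(K is a triangulation of the torus T^2.)

H_0 = Z,  H_1 = Z^2,  H_2 = Z.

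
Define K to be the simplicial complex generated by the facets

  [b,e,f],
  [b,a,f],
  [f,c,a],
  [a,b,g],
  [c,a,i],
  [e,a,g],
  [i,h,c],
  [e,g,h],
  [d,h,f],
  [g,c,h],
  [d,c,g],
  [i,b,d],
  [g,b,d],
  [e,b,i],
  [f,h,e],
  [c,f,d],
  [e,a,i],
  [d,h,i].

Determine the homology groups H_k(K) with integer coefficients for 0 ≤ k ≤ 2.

H_0 = Z,  H_1 = Z × Z/2,  H_2 = 0.

Fix the vertex order a < b < c < d < e < f < g < h < i and write every simplex with vertices in increasing order. Then dim K = 2 and the simplices of K are:

  0-simplices (9): a, b, c, d, e, f, g, h, i
  1-simplices (27): ab, ac, ae, af, ag, ai, bd, be, bf, bg, bi, cd, cf, cg, ch, ci, df, dg, dh, di, ef, eg, eh, ei, fh, gh, hi
  2-simplices (18): abf, abg, acf, aci, aeg, aei, bdg, bdi, bef, bei, cdf, cdg, cgh, chi, dfh, dhi, efh, egh

so the chain groups are C_0 ≅ Z^9, C_1 ≅ Z^27, C_2 ≅ Z^18.

∂_1: C_1 → C_0 maps an edge to its endpoints' difference, ∂[p,q] = q − p.
The 9×27 boundary matrix has rank 8 and Smith normal form diag(1,1,1,1,1,1,1,1).

∂_2: C_2 → C_1 maps a triangle to the signed sum of its edges. For instance
  ∂dhi = hi − di + dh,
  ∂abf = bf − af + ab.
The resulting 27×18 matrix has rank 18, and its Smith normal form has invariant factors (1,1,1,1,1,1,1,1,1,1,1,1,1,1,1,1,1,2).

Now H_k = ker ∂_k / im ∂_{k+1}, so:

  H_0: rank C_0 − rank ∂_1 = 9 − 8 = 1, and the invariant factors of ∂_1 are all 1, so H_0 = Z.
  H_1: rank ker ∂_1 − rank ∂_2 = (27 − 8) − 18 = 1, and ∂_2 has invariant factor 2 > 1, so H_1 = Z × Z/2.
  H_2: rank ker ∂_2 − rank ∂_3 = (18 − 18) − 0 = 0, and there is no ∂_3, so H_2 = 0.

As a check, the Euler characteristic is 9 − 27 + 18 = 0, which agrees with 1 − 1 + 0 = 0.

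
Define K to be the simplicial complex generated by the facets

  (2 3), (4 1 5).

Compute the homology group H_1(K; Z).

H_1 = 0.

Fix the vertex order 1 < 2 < 3 < 4 < 5 and write every simplex with vertices in increasing order. Then dim K = 2 and the simplices of K are:

  0-simplices (5): [1], [2], [3], [4], [5]
  1-simplices (4): [1,4], [1,5], [2,3], [4,5]
  2-simplices (1): [1,4,5]

Hence C_0 ≅ Z^5, C_1 ≅ Z^4, C_2 ≅ Z^1.

Boundary ∂_1: C_1 → C_0 is given by ∂[p,q] = [q] − [p]. For instance
  ∂[1,4] = [4] − [1].
The resulting 5×4 matrix has rank 3, and its Smith normal form has invariant factors (1,1,1).

The boundary map ∂_2: C_2 → C_1 sends each 2-simplex [p,q,r] to [q,r] − [p,r] + [p,q]. For instance
  ∂[1,4,5] = [4,5] − [1,5] + [1,4].
The resulting 4×1 matrix has rank 1, and its Smith normal form has invariant factors (1).

Reading off H_k = ker ∂_k / im ∂_{k+1}:

  H_1: rank ker ∂_1 − rank ∂_2 = (4 − 3) − 1 = 0, and the invariant factors of ∂_2 are all 1, so H_1 = 0.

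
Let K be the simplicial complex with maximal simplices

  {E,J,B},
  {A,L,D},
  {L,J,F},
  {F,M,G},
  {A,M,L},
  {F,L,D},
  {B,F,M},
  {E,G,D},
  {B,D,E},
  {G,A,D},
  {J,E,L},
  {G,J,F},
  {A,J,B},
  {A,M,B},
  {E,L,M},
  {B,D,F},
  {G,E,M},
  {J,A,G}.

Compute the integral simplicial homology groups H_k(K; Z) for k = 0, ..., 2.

Fix the vertex order A < B < D < E < F < G < J < L < M and write every simplex with vertices in increasing order. Then dim K = 2 and the simplices of K are:

  0-simplices (9): A, B, D, E, F, G, J, L, M
  1-simplices (27): AB, AD, AG, AJ, AL, AM, BD, BE, BF, BJ, BM, DE, DF, DG, DL, EG, EJ, EL, EM, FG, FJ, FL, FM, GJ, GM, JL, LM
  2-simplices (18): ABJ, ABM, ADG, ADL, AGJ, ALM, BDE, BDF, BEJ, BFM, DEG, DFL, EGM, EJL, ELM, FGJ, FGM, FJL

Hence C_0 ≅ Z^9, C_1 ≅ Z^27, C_2 ≅ Z^18.

Boundary ∂_1: C_1 → C_0 is given by ∂[p,q] = [q] − [p].
The 9×27 boundary matrix has rank 8 and Smith normal form diag(1,1,1,1,1,1,1,1).

Boundary ∂_2: C_2 → C_1 sends each 2-simplex [p,q,r] to [q,r] − [p,r] + [p,q]. For instance
  ∂ADL = DL − AL + AD,
  ∂ALM = LM − AM + AL.
The 27×18 boundary matrix has rank 17 and Smith normal form diag(1,1,1,1,1,1,1,1,1,1,1,1,1,1,1,1,1).

From H_k ≅ ker(∂_k) / im(∂_{k+1}) we obtain:

  H_0: rank C_0 − rank ∂_1 = 9 − 8 = 1, and the invariant factors of ∂_1 are all 1, so H_0 = Z.
  H_1: rank ker ∂_1 − rank ∂_2 = (27 − 8) − 17 = 2, and the invariant factors of ∂_2 are all 1, so H_1 = Z^2.
  H_2: rank ker ∂_2 − rank ∂_3 = (18 − 17) − 0 = 1, and there is no ∂_3, so H_2 = Z.

As a check, the Euler characteristic is 9 − 27 + 18 = 0, which agrees with 1 − 2 + 1 = 0.

H_0 ≅ Z,  H_1 ≅ Z^2,  H_2 ≅ Z.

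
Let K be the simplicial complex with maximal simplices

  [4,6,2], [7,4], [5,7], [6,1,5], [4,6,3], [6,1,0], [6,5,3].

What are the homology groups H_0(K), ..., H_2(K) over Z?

H_0 ≅ Z,  H_1 ≅ Z,  H_2 = 0.

We work with the vertex ordering 0 < 1 < 2 < 3 < 4 < 5 < 6 < 7. The simplices of K, each written with vertices in increasing order, are:

  0-simplices (8): [0], [1], [2], [3], [4], [5], [6], [7]
  1-simplices (13): [0,1], [0,6], [1,5], [1,6], [2,4], [2,6], [3,4], [3,5], [3,6], [4,6], [4,7], [5,6], [5,7]
  2-simplices (5): [0,1,6], [1,5,6], [2,4,6], [3,4,6], [3,5,6]

so the chain groups are C_0 ≅ Z^8, C_1 ≅ Z^13, C_2 ≅ Z^5.

Boundary ∂_1: C_1 → C_0 sends each edge [p,q] (with p < q) to q − p.
The resulting 8×13 matrix has rank 7, and its Smith normal form has invariant factors (1,1,1,1,1,1,1).

The boundary map ∂_2: C_2 → C_1 acts by ∂[p,q,r] = [q,r] − [p,r] + [p,q]. For instance
  ∂[3,5,6] = [5,6] − [3,6] + [3,5],
  ∂[1,5,6] = [5,6] − [1,6] + [1,5].
The resulting 13×5 matrix has rank 5, and its Smith normal form has invariant factors (1,1,1,1,1).

Now H_k = ker ∂_k / im ∂_{k+1}, so:

  H_0: rank C_0 − rank ∂_1 = 8 − 7 = 1, and the invariant factors of ∂_1 are all 1, so H_0 ≅ Z.
  H_1: rank ker ∂_1 − rank ∂_2 = (13 − 7) − 5 = 1, and the invariant factors of ∂_2 are all 1, so H_1 ≅ Z.
  H_2: rank ker ∂_2 − rank ∂_3 = (5 − 5) − 0 = 0, and there is no ∂_3, so H_2 ≅ 0.

As a check, the Euler characteristic is 8 − 13 + 5 = 0, which agrees with 1 − 1 + 0 = 0.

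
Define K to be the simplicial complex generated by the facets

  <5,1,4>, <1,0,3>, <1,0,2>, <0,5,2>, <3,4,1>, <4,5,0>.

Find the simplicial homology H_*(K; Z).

We work with the vertex ordering 0 < 1 < 2 < 3 < 4 < 5. The simplices of K, each written with vertices in increasing order, are:

  0-simplices (6): [0], [1], [2], [3], [4], [5]
  1-simplices (12): [0,1], [0,2], [0,3], [0,4], [0,5], [1,2], [1,3], [1,4], [1,5], [2,5], [3,4], [4,5]
  2-simplices (6): [0,1,2], [0,1,3], [0,2,5], [0,4,5], [1,3,4], [1,4,5]

so the chain groups are C_0 ≅ Z^6, C_1 ≅ Z^12, C_2 ≅ Z^6.

∂_1: C_1 → C_0 sends each edge [p,q] (with p < q) to q − p.
The resulting 6×12 matrix has rank 5, and its Smith normal form has invariant factors (1,1,1,1,1).

Boundary ∂_2: C_2 → C_1 maps a triangle to the signed sum of its edges. For instance
  ∂[0,4,5] = [4,5] − [0,5] + [0,4],
  ∂[0,1,3] = [1,3] − [0,3] + [0,1].
The resulting 12×6 matrix has rank 6, and its Smith normal form has invariant factors (1,1,1,1,1,1).

Now H_k = ker ∂_k / im ∂_{k+1}, so:

  H_0: rank C_0 − rank ∂_1 = 6 − 5 = 1, and the invariant factors of ∂_1 are all 1, so H_0 ≅ Z.
  H_1: rank ker ∂_1 − rank ∂_2 = (12 − 5) − 6 = 1, and the invariant factors of ∂_2 are all 1, so H_1 ≅ Z.
  H_2: rank ker ∂_2 − rank ∂_3 = (6 − 6) − 0 = 0, and there is no ∂_3, so H_2 ≅ 0.

As a check, the Euler characteristic is 6 − 12 + 6 = 0, which agrees with 1 − 1 + 0 = 0.

H_0 = Z,  H_1 = Z,  H_2 = 0.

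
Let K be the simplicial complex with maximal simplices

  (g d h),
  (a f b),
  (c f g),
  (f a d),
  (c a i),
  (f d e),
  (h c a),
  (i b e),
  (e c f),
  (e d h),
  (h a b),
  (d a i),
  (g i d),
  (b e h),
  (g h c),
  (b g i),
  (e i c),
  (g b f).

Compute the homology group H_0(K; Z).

We work with the vertex ordering a < b < c < d < e < f < g < h < i. The simplices of K, each written with vertices in increasing order, are:

  0-simplices (9): a, b, c, d, e, f, g, h, i
  1-simplices (27): ab, ac, ad, af, ah, ai, be, bf, bg, bh, bi, ce, cf, cg, ch, ci, de, df, dg, dh, di, ef, eh, ei, fg, gh, gi
  2-simplices (18): abf, abh, ach, aci, adf, adi, beh, bei, bfg, bgi, cef, cei, cfg, cgh, def, deh, dgh, dgi

Hence C_0 ≅ Z^9, C_1 ≅ Z^27, C_2 ≅ Z^18.

Boundary ∂_1: C_1 → C_0 sends each edge [p,q] (with p < q) to q − p.
This gives a 9×27 integer matrix of rank 8; reducing to Smith normal form yields diagonal entries (1,1,1,1,1,1,1,1).

Boundary ∂_2: C_2 → C_1 maps a triangle to the signed sum of its edges. For instance
  ∂aci = ci − ai + ac,
  ∂ach = ch − ah + ac.
The 27×18 boundary matrix has rank 17 and Smith normal form diag(1,1,1,1,1,1,1,1,1,1,1,1,1,1,1,1,1).

Computing H_k = (kernel of ∂_k) / (image of ∂_{k+1}):

  H_0: rank C_0 − rank ∂_1 = 9 − 8 = 1, and the invariant factors of ∂_1 are all 1, so H_0 = Z.

H_0 ≅ Z.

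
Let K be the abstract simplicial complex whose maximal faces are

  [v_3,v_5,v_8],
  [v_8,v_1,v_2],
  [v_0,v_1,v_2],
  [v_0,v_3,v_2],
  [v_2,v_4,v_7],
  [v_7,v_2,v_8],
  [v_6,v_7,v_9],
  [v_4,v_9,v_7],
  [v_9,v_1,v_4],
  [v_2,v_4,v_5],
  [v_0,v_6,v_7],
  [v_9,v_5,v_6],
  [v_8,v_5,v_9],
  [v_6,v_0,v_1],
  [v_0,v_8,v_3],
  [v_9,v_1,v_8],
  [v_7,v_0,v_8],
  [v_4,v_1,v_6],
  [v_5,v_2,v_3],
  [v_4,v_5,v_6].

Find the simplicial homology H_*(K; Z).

H_0 ≅ Z,  H_1 ≅ Z ⊕ Z/2Z,  H_2 = 0.

Fix the vertex order v_0 < v_1 < v_2 < v_3 < v_4 < v_5 < v_6 < v_7 < v_8 < v_9 and write every simplex with vertices in increasing order. Then dim K = 2 and the simplices of K are:

  0-simplices (10): [v_0], [v_1], [v_2], [v_3], [v_4], [v_5], [v_6], [v_7], [v_8], [v_9]
  1-simplices (30): (30 of them)
  2-simplices (20): (20 of them)

Hence C_0 ≅ Z^10, C_1 ≅ Z^30, C_2 ≅ Z^20.

Boundary ∂_1: C_1 → C_0 sends each edge [p,q] (with p < q) to q − p. For instance
  ∂[v_1,v_6] = [v_6] − [v_1].
This gives a 10×30 integer matrix of rank 9; reducing to Smith normal form yields diagonal entries (1,1,1,1,1,1,1,1,1).

∂_2: C_2 → C_1 acts by ∂[p,q,r] = [q,r] − [p,r] + [p,q]. For instance
  ∂[v_3,v_5,v_8] = [v_5,v_8] − [v_3,v_8] + [v_3,v_5],
  ∂[v_0,v_2,v_3] = [v_2,v_3] − [v_0,v_3] + [v_0,v_2].
This gives a 30×20 integer matrix of rank 20; reducing to Smith normal form yields diagonal entries (1,1,1,1,1,1,1,1,1,1,1,1,1,1,1,1,1,1,1,2).

Computing H_k = (kernel of ∂_k) / (image of ∂_{k+1}):

  H_0: rank C_0 − rank ∂_1 = 10 − 9 = 1, and the invariant factors of ∂_1 are all 1, so H_0 = Z.
  H_1: rank ker ∂_1 − rank ∂_2 = (30 − 9) − 20 = 1, and ∂_2 has invariant factor 2 > 1, so H_1 = Z ⊕ Z/2Z.
  H_2: rank ker ∂_2 − rank ∂_3 = (20 − 20) − 0 = 0, and there is no ∂_3, so H_2 = 0.

(K is a triangulation of the Klein bottle.)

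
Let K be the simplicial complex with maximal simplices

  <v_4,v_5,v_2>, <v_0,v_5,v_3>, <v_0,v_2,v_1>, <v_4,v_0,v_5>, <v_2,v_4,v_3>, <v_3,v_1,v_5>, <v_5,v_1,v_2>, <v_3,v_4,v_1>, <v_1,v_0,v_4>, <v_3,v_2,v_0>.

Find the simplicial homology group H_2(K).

We work with the vertex ordering v_0 < v_1 < v_2 < v_3 < v_4 < v_5. The simplices of K, each written with vertices in increasing order, are:

  0-simplices (6): [v_0], [v_1], [v_2], [v_3], [v_4], [v_5]
  1-simplices (15): (15 of them)
  2-simplices (10): [v_0,v_1,v_2], [v_0,v_1,v_4], [v_0,v_2,v_3], [v_0,v_3,v_5], [v_0,v_4,v_5], [v_1,v_2,v_5], [v_1,v_3,v_4], [v_1,v_3,v_5], [v_2,v_3,v_4], [v_2,v_4,v_5]

Hence C_0 ≅ Z^6, C_1 ≅ Z^15, C_2 ≅ Z^10.

∂_1: C_1 → C_0 sends each edge [p,q] (with p < q) to q − p.
As a 6×15 matrix over Z this has rank 5, with invariant factors (1,1,1,1,1).

The boundary map ∂_2: C_2 → C_1 maps a triangle to the signed sum of its edges. For instance
  ∂[v_1,v_2,v_5] = [v_2,v_5] − [v_1,v_5] + [v_1,v_2],
  ∂[v_0,v_1,v_2] = [v_1,v_2] − [v_0,v_2] + [v_0,v_1].
The resulting 15×10 matrix has rank 10, and its Smith normal form has invariant factors (1,1,1,1,1,1,1,1,1,2).

Now H_k = ker ∂_k / im ∂_{k+1}, so:

  H_2: rank ker ∂_2 − rank ∂_3 = (10 − 10) − 0 = 0, and there is no ∂_3, so H_2 ≅ 0.

H_2 = 0.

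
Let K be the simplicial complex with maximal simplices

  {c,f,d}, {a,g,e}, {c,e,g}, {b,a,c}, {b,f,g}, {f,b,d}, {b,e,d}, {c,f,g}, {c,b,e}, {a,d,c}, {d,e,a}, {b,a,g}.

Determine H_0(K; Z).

Take the total order a < b < c < d < e < f < g on the vertex set. Then K (dimension 2) consists of the simplices:

  0-simplices (7): a, b, c, d, e, f, g
  1-simplices (18): ab, ac, ad, ae, ag, bc, bd, be, bf, bg, cd, ce, cf, cg, de, df, eg, fg
  2-simplices (12): abc, abg, acd, ade, aeg, bce, bde, bdf, bfg, cdf, ceg, cfg

giving chain groups C_0 ≅ Z^7, C_1 ≅ Z^18, C_2 ≅ Z^12.

Boundary ∂_1: C_1 → C_0 is given by ∂[p,q] = [q] − [p]. For instance
  ∂df = f − d.
This gives a 7×18 integer matrix of rank 6; reducing to Smith normal form yields diagonal entries (1,1,1,1,1,1).

∂_2: C_2 → C_1 maps a triangle to the signed sum of its edges. For instance
  ∂aeg = eg − ag + ae,
  ∂cfg = fg − cg + cf.
The 18×12 boundary matrix has rank 12 and Smith normal form diag(1,1,1,1,1,1,1,1,1,1,1,2).

Computing H_k = (kernel of ∂_k) / (image of ∂_{k+1}):

  H_0: rank C_0 − rank ∂_1 = 7 − 6 = 1, and the invariant factors of ∂_1 are all 1, so H_0 ≅ Z.

H_0 ≅ Z.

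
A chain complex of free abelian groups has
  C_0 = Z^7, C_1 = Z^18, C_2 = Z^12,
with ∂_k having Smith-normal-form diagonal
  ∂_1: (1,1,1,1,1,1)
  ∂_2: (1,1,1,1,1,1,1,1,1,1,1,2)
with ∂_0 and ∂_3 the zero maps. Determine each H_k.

H_0: b_0 = 7 − 0 − 6 = 1; torsion from ∂_1 factors > 1: none. So H_0 = Z.
H_1: b_1 = 18 − 6 − 12 = 0; torsion from ∂_2 factors > 1: [2]. So H_1 = Z/2Z.
H_2: b_2 = 12 − 12 − 0 = 0; torsion from ∂_3 factors > 1: none. So H_2 = 0.

H_0 = Z,  H_1 = Z/2Z,  H_2 = 0.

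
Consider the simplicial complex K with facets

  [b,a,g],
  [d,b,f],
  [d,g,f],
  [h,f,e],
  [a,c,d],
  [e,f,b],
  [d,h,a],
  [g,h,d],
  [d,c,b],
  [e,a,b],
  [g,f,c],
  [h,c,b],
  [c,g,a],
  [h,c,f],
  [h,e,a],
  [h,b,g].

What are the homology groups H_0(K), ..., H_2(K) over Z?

H_0 ≅ Z,  H_1 ≅ Z^2,  H_2 ≅ Z.

Fix the vertex order a < b < c < d < e < f < g < h and write every simplex with vertices in increasing order. Then dim K = 2 and the simplices of K are:

  0-simplices (8): a, b, c, d, e, f, g, h
  1-simplices (24): ab, ac, ad, ae, ag, ah, bc, bd, be, bf, bg, bh, cd, cf, cg, ch, df, dg, dh, ef, eh, fg, fh, gh
  2-simplices (16): abe, abg, acd, acg, adh, aeh, bcd, bch, bdf, bef, bgh, cfg, cfh, dfg, dgh, efh

so the chain groups are C_0 ≅ Z^8, C_1 ≅ Z^24, C_2 ≅ Z^16.

Boundary ∂_1: C_1 → C_0 sends each edge [p,q] (with p < q) to q − p.
The resulting 8×24 matrix has rank 7, and its Smith normal form has invariant factors (1,1,1,1,1,1,1).

∂_2: C_2 → C_1 acts by ∂[p,q,r] = [q,r] − [p,r] + [p,q]. For instance
  ∂efh = fh − eh + ef,
  ∂dfg = fg − dg + df.
As a 24×16 matrix over Z this has rank 15, with invariant factors (1,1,1,1,1,1,1,1,1,1,1,1,1,1,1).

From H_k ≅ ker(∂_k) / im(∂_{k+1}) we obtain:

  H_0: rank C_0 − rank ∂_1 = 8 − 7 = 1, and the invariant factors of ∂_1 are all 1, so H_0 = Z.
  H_1: rank ker ∂_1 − rank ∂_2 = (24 − 7) − 15 = 2, and the invariant factors of ∂_2 are all 1, so H_1 = Z^2.
  H_2: rank ker ∂_2 − rank ∂_3 = (16 − 15) − 0 = 1, and there is no ∂_3, so H_2 = Z.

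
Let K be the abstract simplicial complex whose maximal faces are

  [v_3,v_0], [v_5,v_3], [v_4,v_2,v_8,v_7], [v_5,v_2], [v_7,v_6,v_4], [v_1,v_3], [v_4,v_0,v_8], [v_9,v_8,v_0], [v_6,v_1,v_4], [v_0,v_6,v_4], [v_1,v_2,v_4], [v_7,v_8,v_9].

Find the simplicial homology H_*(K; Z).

H_0 ≅ Z,  H_1 ≅ Z^2,  H_2 = 0,  H_3 = 0.

Order the vertices as v_0 < v_1 < v_2 < v_3 < v_4 < v_5 < v_6 < v_7 < v_8 < v_9. Listing each simplex with vertices in this order, K has dimension 3 with simplices:

  0-simplices (10): [v_0], [v_1], [v_2], [v_3], [v_4], [v_5], [v_6], [v_7], [v_8], [v_9]
  1-simplices (21): (21 of them)
  2-simplices (11): (11 of them)
  3-simplices (1): [v_2,v_4,v_7,v_8]

Hence C_0 ≅ Z^10, C_1 ≅ Z^21, C_2 ≅ Z^11, C_3 ≅ Z^1.

The boundary map ∂_1: C_1 → C_0 sends each edge [p,q] (with p < q) to q − p.
The resulting 10×21 matrix has rank 9, and its Smith normal form has invariant factors (1,1,1,1,1,1,1,1,1).

The boundary map ∂_2: C_2 → C_1 maps a triangle to the signed sum of its edges. For instance
  ∂[v_1,v_2,v_4] = [v_2,v_4] − [v_1,v_4] + [v_1,v_2],
  ∂[v_0,v_4,v_6] = [v_4,v_6] − [v_0,v_6] + [v_0,v_4].
As a 21×11 matrix over Z this has rank 10, with invariant factors (1,1,1,1,1,1,1,1,1,1).

Boundary ∂_3: C_3 → C_2 sends each 3-simplex σ to the alternating sum Σ_i (−1)^i (σ with its i-th vertex removed). For instance
  ∂[v_2,v_4,v_7,v_8] = [v_4,v_7,v_8] − [v_2,v_7,v_8] + [v_2,v_4,v_8] − [v_2,v_4,v_7].
The resulting 11×1 matrix has rank 1, and its Smith normal form has invariant factors (1).

Computing H_k = (kernel of ∂_k) / (image of ∂_{k+1}):

  H_0: rank C_0 − rank ∂_1 = 10 − 9 = 1, and the invariant factors of ∂_1 are all 1, so H_0 = Z.
  H_1: rank ker ∂_1 − rank ∂_2 = (21 − 9) − 10 = 2, and the invariant factors of ∂_2 are all 1, so H_1 = Z^2.
  H_2: rank ker ∂_2 − rank ∂_3 = (11 − 10) − 1 = 0, and the invariant factors of ∂_3 are all 1, so H_2 = 0.
  H_3: rank ker ∂_3 − rank ∂_4 = (1 − 1) − 0 = 0, and there is no ∂_4, so H_3 = 0.

As a check, the Euler characteristic is 10 − 21 + 11 − 1 = -1, which agrees with 1 − 2 + 0 − 0 = -1.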